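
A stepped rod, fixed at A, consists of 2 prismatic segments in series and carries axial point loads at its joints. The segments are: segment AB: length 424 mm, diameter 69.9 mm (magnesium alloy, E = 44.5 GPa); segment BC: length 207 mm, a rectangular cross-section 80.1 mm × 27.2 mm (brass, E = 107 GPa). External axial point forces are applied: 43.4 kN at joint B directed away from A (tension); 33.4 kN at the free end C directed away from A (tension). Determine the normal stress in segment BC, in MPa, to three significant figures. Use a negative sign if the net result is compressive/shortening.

Internal axial forces (sectioning from the free end, tension +): N_BC = 33.4 kN, N_AB = 76.8 kN.
A_BC = 2179 mm².
σ_BC = N_BC/A_BC = 33400/2179 = 15.33 MPa.

15.3 MPa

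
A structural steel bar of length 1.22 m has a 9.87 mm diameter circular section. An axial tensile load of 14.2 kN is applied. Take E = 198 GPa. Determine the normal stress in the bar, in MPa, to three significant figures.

186 MPa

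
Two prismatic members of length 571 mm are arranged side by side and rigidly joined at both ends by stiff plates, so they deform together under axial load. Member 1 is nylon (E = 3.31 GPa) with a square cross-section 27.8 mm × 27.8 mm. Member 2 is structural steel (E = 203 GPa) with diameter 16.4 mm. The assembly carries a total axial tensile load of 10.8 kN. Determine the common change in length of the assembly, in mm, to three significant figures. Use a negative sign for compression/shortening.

A_1 = 772.8 mm².
A_2 = 211.2 mm².
Equal strain + equilibrium ⇒ each member carries load in proportion to AE: A₁E₁ = 2558000 N, A₂E₂ = 42880000 N, ΣAE = 45440000 N.
δ = PL/ΣAE = 10800·571/45440000 = 0.1357 mm.

0.136 mm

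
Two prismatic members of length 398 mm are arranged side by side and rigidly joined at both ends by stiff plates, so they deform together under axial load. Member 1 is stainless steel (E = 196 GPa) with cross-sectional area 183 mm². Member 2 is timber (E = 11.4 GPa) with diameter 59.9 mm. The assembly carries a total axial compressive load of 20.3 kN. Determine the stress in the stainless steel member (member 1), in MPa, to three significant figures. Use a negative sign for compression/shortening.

-58.5 MPa

A_2 = 2818 mm².
Equal strain + equilibrium ⇒ each member carries load in proportion to AE: A₁E₁ = 35870000 N, A₂E₂ = 32130000 N, ΣAE = 67990000 N.
σ₁ = P·E₁/ΣAE = -20300·196000/67990000 = -58.52 MPa.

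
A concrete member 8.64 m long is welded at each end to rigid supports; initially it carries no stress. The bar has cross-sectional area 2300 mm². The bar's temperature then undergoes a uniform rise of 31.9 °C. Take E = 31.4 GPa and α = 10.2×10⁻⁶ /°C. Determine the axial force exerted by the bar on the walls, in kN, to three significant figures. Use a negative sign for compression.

Free thermal expansion αLΔT = 10.2e-6 · 8640 · 31.9 = 2.811 mm.
The walls impose strain ε = −(2.811)/8640 = -3.2538e-04; σ = Eε = 31400 · -3.2538e-04 = -10.22 MPa.
Wall reaction R = σ·A = -10.22·2300 = -23500 N = -23.5 kN.

-23.5 kN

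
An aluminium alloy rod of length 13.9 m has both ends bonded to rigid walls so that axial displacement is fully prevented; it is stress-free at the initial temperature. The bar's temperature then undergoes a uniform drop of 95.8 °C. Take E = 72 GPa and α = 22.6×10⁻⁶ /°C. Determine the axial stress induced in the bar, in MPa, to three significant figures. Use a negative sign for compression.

156 MPa

Free thermal expansion αLΔT = 22.6e-6 · 13900 · -95.8 = -30.09 mm.
The walls impose strain ε = −(-30.09)/13900 = 2.1651e-03; σ = Eε = 72000 · 2.1651e-03 = 155.9 MPa.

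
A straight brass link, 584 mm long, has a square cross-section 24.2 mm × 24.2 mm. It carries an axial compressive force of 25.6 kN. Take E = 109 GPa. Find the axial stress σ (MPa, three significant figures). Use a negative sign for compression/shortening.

A = 585.6 mm².
σ = N/A = -25600/585.6 = -43.71 MPa.

-43.7 MPa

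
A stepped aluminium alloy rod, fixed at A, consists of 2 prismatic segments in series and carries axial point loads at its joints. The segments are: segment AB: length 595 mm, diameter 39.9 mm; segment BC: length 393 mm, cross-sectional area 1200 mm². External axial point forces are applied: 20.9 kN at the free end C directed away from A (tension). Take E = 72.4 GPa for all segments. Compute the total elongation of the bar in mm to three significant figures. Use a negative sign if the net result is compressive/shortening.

0.232 mm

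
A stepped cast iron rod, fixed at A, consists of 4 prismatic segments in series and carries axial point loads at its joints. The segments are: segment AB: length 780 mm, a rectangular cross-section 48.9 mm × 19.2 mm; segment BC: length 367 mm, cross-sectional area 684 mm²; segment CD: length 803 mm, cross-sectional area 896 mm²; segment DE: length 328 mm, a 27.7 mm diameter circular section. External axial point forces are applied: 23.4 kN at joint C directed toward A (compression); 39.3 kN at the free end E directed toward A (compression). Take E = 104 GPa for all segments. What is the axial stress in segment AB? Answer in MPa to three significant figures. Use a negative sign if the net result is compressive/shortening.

-66.8 MPa

Internal axial forces (sectioning from the free end, tension +): N_DE = -39.3 kN, N_CD = -39.3 kN, N_BC = -62.7 kN, N_AB = -62.7 kN.
A_AB = 938.9 mm².
σ_AB = N_AB/A_AB = -62700/938.9 = -66.78 MPa.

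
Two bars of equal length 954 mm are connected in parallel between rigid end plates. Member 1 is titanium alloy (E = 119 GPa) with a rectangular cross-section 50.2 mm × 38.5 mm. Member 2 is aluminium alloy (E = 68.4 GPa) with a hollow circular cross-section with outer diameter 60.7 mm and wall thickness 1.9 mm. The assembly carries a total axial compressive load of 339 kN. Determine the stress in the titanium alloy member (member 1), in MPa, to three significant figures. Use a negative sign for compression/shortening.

-159 MPa

A_1 = 1933 mm².
A_2 = 351 mm².
Equal strain + equilibrium ⇒ each member carries load in proportion to AE: A₁E₁ = 230000000 N, A₂E₂ = 24010000 N, ΣAE = 254000000 N.
σ₁ = P·E₁/ΣAE = -339000·119000/254000000 = -158.8 MPa.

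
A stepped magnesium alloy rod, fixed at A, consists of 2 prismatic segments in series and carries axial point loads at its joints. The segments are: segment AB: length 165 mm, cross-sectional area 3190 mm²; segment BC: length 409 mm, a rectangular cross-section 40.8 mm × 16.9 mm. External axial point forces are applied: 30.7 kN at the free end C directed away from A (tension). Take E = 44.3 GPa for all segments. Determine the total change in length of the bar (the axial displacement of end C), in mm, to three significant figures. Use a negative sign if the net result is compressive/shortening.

Internal axial forces (sectioning from the free end, tension +): N_BC = 30.7 kN, N_AB = 30.7 kN.
A_BC = 689.5 mm².
δ_AB = 30700·165/(3190·44300) = 0.03584 mm
δ_BC = 30700·409/(689.5·44300) = 0.4111 mm
δ = Σδ_i = 0.4469 mm.

0.447 mm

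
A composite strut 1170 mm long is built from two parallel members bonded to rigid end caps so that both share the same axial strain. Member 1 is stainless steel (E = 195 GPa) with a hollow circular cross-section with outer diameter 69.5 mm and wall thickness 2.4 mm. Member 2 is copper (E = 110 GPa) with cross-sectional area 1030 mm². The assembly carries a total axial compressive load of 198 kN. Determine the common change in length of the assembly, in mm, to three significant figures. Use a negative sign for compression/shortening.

A_1 = 505.9 mm².
Equal strain + equilibrium ⇒ each member carries load in proportion to AE: A₁E₁ = 98650000 N, A₂E₂ = 113300000 N, ΣAE = 212000000 N.
δ = PL/ΣAE = -198000·1170/212000000 = -1.093 mm.

-1.09 mm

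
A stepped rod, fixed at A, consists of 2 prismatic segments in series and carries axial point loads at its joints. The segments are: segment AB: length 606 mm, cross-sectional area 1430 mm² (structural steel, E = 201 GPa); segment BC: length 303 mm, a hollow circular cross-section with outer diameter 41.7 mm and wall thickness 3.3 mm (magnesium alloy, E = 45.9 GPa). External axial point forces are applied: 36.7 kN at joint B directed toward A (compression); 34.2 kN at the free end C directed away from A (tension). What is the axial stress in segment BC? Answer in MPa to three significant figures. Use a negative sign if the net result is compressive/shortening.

Internal axial forces (sectioning from the free end, tension +): N_BC = 34.2 kN, N_AB = -2.5 kN.
A_BC = 398.1 mm².
σ_BC = N_BC/A_BC = 34200/398.1 = 85.91 MPa.

85.9 MPa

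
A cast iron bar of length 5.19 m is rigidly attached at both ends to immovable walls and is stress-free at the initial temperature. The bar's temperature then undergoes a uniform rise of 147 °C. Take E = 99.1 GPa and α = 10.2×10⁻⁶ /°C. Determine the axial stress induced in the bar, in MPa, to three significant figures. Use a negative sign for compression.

-149 MPa

Free thermal expansion αLΔT = 10.2e-6 · 5190 · 147 = 7.782 mm.
The walls impose strain ε = −(7.782)/5190 = -1.4994e-03; σ = Eε = 99100 · -1.4994e-03 = -148.6 MPa.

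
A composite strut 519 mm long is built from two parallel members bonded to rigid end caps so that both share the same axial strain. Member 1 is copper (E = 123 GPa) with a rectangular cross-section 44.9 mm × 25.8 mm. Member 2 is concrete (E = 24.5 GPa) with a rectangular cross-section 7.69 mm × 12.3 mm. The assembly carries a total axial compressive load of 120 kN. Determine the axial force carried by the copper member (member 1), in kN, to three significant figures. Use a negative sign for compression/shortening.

-118 kN

A_1 = 1158 mm².
A_2 = 94.59 mm².
Equal strain + equilibrium ⇒ each member carries load in proportion to AE: A₁E₁ = 142500000 N, A₂E₂ = 2317000 N, ΣAE = 144800000 N.
F₁ = P·A₁E₁/ΣAE = -120000·142500000/144800000 = -118100 N.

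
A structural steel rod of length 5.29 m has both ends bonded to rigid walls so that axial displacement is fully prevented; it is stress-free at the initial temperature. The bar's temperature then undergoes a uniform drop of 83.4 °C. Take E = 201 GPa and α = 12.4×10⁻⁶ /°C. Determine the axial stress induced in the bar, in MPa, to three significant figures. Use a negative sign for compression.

Free thermal expansion αLΔT = 12.4e-6 · 5290 · -83.4 = -5.471 mm.
The walls impose strain ε = −(-5.471)/5290 = 1.0342e-03; σ = Eε = 201000 · 1.0342e-03 = 207.9 MPa.

208 MPa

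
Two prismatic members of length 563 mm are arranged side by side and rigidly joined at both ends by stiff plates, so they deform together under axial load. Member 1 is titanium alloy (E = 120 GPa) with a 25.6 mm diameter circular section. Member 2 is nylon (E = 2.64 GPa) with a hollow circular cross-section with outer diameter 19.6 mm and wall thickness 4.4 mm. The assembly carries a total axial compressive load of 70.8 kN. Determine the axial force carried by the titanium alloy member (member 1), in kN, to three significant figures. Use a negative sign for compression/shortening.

A_1 = 514.7 mm².
A_2 = 210.1 mm².
Equal strain + equilibrium ⇒ each member carries load in proportion to AE: A₁E₁ = 61770000 N, A₂E₂ = 554700 N, ΣAE = 62320000 N.
F₁ = P·A₁E₁/ΣAE = -70800·61770000/62320000 = -70170 N.

-70.2 kN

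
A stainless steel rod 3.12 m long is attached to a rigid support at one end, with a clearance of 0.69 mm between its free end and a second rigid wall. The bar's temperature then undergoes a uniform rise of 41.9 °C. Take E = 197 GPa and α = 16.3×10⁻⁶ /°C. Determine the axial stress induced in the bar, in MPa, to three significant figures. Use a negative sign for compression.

Free thermal expansion αLΔT = 16.3e-6 · 3120 · 41.9 = 2.131 mm.
The walls engage after the gap closes; constrained expansion = 2.131 − 0.69 = 1.441 mm.
The walls impose strain ε = −(1.441)/3120 = -4.6182e-04; σ = Eε = 197000 · -4.6182e-04 = -90.98 MPa.

-91.0 MPa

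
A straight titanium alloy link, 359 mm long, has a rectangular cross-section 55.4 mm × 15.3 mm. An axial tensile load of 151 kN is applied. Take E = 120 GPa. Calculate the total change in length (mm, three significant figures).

0.533 mm

A = 847.6 mm².
δ_mech = NL/(AE) = 151000·359/(847.6·120000) = 0.533 mm.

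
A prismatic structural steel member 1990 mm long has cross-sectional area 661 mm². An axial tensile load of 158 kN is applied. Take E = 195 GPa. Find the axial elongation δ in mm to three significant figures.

δ_mech = NL/(AE) = 158000·1990/(661·195000) = 2.439 mm.

2.44 mm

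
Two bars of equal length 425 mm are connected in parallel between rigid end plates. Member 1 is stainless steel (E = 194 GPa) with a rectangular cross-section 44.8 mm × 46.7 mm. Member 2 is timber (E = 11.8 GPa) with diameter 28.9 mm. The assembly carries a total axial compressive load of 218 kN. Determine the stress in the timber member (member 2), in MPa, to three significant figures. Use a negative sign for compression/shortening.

A_1 = 2092 mm².
A_2 = 656 mm².
Equal strain + equilibrium ⇒ each member carries load in proportion to AE: A₁E₁ = 405900000 N, A₂E₂ = 7740000 N, ΣAE = 413600000 N.
σ₂ = P·E₂/ΣAE = -218000·11800/413600000 = -6.219 MPa.

-6.22 MPa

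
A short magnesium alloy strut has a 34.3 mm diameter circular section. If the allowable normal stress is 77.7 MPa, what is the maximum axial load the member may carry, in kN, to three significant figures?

A = 924 mm².
P_max = σ_allow · A = 77.7 · 924 = 71800 N = 71.8 kN.

71.8 kN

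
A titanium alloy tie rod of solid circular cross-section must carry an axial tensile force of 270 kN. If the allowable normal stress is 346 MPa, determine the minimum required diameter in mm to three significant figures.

Required area A ≥ P/σ_allow = 270000/346 = 780.3 mm².
For a solid circular section, d ≥ √(4A/π) = 31.52 mm.

31.5 mm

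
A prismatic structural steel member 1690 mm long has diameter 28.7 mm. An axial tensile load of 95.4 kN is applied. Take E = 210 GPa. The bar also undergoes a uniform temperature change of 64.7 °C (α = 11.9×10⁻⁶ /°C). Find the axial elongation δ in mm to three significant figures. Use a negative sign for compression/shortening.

2.49 mm

A = 646.9 mm².
δ_mech = NL/(AE) = 95400·1690/(646.9·210000) = 1.187 mm.
δ_thermal = αLΔT = 11.9e-6·1690·64.7 = 1.301 mm.
δ = δ_mech + δ_thermal = 2.488 mm.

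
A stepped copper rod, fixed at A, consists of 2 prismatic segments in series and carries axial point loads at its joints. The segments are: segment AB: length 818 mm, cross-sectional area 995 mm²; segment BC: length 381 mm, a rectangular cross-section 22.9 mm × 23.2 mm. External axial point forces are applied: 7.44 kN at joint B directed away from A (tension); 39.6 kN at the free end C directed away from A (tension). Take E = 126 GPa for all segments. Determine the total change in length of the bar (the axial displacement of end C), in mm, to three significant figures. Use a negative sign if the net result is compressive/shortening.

0.532 mm

Internal axial forces (sectioning from the free end, tension +): N_BC = 39.6 kN, N_AB = 47.04 kN.
A_BC = 531.3 mm².
δ_AB = 47040·818/(995·126000) = 0.3069 mm
δ_BC = 39600·381/(531.3·126000) = 0.2254 mm
δ = Σδ_i = 0.5323 mm.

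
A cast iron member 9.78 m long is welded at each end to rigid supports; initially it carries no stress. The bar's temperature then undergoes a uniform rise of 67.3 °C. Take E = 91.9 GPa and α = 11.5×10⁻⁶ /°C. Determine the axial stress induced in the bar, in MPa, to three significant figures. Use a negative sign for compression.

-71.1 MPa

Free thermal expansion αLΔT = 11.5e-6 · 9780 · 67.3 = 7.569 mm.
The walls impose strain ε = −(7.569)/9780 = -7.7395e-04; σ = Eε = 91900 · -7.7395e-04 = -71.13 MPa.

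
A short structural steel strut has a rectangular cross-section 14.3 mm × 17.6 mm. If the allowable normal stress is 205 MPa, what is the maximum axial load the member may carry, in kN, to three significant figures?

51.6 kN

A = 251.7 mm².
P_max = σ_allow · A = 205 · 251.7 = 51590 N = 51.59 kN.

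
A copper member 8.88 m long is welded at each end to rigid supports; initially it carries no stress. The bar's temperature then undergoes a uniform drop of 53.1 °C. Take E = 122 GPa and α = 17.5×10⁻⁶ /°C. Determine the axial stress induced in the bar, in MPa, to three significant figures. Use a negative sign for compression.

113 MPa

Free thermal expansion αLΔT = 17.5e-6 · 8880 · -53.1 = -8.252 mm.
The walls impose strain ε = −(-8.252)/8880 = 9.2925e-04; σ = Eε = 122000 · 9.2925e-04 = 113.4 MPa.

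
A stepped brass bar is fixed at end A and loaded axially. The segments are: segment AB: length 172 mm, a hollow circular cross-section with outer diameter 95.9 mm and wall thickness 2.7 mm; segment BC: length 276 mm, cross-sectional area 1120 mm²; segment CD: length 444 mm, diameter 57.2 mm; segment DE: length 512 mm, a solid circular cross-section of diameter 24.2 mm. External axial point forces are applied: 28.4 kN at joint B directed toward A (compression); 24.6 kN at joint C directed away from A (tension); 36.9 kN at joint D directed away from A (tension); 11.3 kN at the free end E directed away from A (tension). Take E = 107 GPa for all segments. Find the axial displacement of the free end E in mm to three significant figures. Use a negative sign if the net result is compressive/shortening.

0.453 mm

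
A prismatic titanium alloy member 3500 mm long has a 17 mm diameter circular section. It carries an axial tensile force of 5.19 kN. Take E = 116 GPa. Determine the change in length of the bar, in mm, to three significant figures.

A = 227 mm².
δ_mech = NL/(AE) = 5190·3500/(227·116000) = 0.6899 mm.

0.690 mm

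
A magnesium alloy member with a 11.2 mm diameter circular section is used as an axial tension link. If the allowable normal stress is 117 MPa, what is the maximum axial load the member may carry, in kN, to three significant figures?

A = 98.52 mm².
P_max = σ_allow · A = 117 · 98.52 = 11530 N = 11.53 kN.

11.5 kN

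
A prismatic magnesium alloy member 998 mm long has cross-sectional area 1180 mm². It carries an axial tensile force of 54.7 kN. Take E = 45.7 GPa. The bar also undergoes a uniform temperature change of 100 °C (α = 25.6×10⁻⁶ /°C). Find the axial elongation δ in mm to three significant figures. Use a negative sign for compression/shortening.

3.57 mm

δ_mech = NL/(AE) = 54700·998/(1180·45700) = 1.012 mm.
δ_thermal = αLΔT = 25.6e-6·998·100 = 2.555 mm.
δ = δ_mech + δ_thermal = 3.567 mm.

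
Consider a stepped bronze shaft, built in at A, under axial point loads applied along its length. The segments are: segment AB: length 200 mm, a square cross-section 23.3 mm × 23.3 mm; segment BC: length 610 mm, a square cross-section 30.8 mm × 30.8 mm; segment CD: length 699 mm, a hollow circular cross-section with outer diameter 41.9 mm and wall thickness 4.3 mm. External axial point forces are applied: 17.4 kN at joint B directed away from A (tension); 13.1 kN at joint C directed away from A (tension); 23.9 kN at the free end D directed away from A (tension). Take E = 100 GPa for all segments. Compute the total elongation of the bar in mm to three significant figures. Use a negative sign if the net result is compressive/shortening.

Internal axial forces (sectioning from the free end, tension +): N_CD = 23.9 kN, N_BC = 37 kN, N_AB = 54.4 kN.
A_AB = 542.9 mm².
A_BC = 948.6 mm².
A_CD = 507.9 mm².
δ_AB = 54400·200/(542.9·100000) = 0.2004 mm
δ_BC = 37000·610/(948.6·100000) = 0.2379 mm
δ_CD = 23900·699/(507.9·100000) = 0.3289 mm
δ = Σδ_i = 0.7672 mm.

0.767 mm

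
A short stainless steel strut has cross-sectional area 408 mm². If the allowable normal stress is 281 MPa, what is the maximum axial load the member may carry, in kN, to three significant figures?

P_max = σ_allow · A = 281 · 408 = 114600 N = 114.6 kN.

115 kN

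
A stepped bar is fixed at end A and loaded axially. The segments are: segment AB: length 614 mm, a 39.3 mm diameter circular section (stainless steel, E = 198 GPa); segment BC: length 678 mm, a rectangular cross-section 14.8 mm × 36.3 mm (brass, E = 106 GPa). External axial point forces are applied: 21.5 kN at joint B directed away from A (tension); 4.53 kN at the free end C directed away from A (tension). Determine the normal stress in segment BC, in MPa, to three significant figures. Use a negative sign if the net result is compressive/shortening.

Internal axial forces (sectioning from the free end, tension +): N_BC = 4.53 kN, N_AB = 26.03 kN.
A_BC = 537.2 mm².
σ_BC = N_BC/A_BC = 4530/537.2 = 8.432 MPa.

8.43 MPa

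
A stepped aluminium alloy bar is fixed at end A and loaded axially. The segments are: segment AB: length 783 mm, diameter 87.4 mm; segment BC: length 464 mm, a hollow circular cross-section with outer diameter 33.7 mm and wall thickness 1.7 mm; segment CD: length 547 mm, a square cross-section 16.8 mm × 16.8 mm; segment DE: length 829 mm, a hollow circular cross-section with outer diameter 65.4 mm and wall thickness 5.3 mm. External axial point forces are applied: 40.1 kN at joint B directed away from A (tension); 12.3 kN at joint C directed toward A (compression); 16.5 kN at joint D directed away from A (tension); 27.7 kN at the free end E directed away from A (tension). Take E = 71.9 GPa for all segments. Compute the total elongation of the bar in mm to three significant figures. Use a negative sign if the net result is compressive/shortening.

2.85 mm

Internal axial forces (sectioning from the free end, tension +): N_DE = 27.7 kN, N_CD = 44.2 kN, N_BC = 31.9 kN, N_AB = 72 kN.
A_AB = 5999 mm².
A_BC = 170.9 mm².
A_CD = 282.2 mm².
A_DE = 1001 mm².
δ_AB = 72000·783/(5999·71900) = 0.1307 mm
δ_BC = 31900·464/(170.9·71900) = 1.205 mm
δ_CD = 44200·547/(282.2·71900) = 1.191 mm
δ_DE = 27700·829/(1001·71900) = 0.3192 mm
δ = Σδ_i = 2.846 mm.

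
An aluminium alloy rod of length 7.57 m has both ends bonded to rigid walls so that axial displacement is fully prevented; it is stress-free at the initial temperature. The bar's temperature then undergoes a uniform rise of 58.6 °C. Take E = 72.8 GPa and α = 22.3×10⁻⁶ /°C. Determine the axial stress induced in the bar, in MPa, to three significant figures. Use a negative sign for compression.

Free thermal expansion αLΔT = 22.3e-6 · 7570 · 58.6 = 9.892 mm.
The walls impose strain ε = −(9.892)/7570 = -1.3068e-03; σ = Eε = 72800 · -1.3068e-03 = -95.13 MPa.

-95.1 MPa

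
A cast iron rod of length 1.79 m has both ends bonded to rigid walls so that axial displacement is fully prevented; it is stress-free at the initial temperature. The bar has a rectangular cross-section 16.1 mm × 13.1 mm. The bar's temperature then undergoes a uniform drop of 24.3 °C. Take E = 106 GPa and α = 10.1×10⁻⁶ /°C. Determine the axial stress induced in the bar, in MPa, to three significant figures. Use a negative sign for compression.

26.0 MPa

Free thermal expansion αLΔT = 10.1e-6 · 1790 · -24.3 = -0.4393 mm.
The walls impose strain ε = −(-0.4393)/1790 = 2.4543e-04; σ = Eε = 106000 · 2.4543e-04 = 26.02 MPa.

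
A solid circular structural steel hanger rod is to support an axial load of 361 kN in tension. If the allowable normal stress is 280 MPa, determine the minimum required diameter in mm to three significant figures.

Required area A ≥ P/σ_allow = 361000/280 = 1289 mm².
For a solid circular section, d ≥ √(4A/π) = 40.52 mm.

40.5 mm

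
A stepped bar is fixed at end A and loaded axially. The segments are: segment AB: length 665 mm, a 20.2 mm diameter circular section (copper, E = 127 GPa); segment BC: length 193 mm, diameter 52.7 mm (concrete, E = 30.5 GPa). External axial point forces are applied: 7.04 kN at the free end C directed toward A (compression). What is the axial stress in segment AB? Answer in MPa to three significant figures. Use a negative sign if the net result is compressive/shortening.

Internal axial forces (sectioning from the free end, tension +): N_BC = -7.04 kN, N_AB = -7.04 kN.
A_AB = 320.5 mm².
σ_AB = N_AB/A_AB = -7040/320.5 = -21.97 MPa.

-22.0 MPa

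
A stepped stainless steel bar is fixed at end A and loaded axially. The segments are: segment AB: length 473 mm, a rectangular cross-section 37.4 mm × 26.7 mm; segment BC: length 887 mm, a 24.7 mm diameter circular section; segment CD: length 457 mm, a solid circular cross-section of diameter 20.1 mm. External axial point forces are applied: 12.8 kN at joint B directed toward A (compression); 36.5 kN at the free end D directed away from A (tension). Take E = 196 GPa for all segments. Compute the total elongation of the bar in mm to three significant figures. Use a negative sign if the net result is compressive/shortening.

Internal axial forces (sectioning from the free end, tension +): N_CD = 36.5 kN, N_BC = 36.5 kN, N_AB = 23.7 kN.
A_AB = 998.6 mm².
A_BC = 479.2 mm².
A_CD = 317.3 mm².
δ_AB = 23700·473/(998.6·196000) = 0.05728 mm
δ_BC = 36500·887/(479.2·196000) = 0.3447 mm
δ_CD = 36500·457/(317.3·196000) = 0.2682 mm
δ = Σδ_i = 0.6702 mm.

0.670 mm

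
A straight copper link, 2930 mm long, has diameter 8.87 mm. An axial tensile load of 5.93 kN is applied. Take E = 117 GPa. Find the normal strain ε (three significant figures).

A = 61.79 mm².
σ = N/A = 95.97 MPa; ε = σ/E = 95.97/117000 = 8.202e-04.

8.20e-04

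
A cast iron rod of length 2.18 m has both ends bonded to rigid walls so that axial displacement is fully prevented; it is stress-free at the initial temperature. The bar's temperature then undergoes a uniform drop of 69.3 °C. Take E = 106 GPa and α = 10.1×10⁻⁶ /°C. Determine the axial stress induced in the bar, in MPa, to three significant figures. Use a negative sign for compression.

74.2 MPa

Free thermal expansion αLΔT = 10.1e-6 · 2180 · -69.3 = -1.526 mm.
The walls impose strain ε = −(-1.526)/2180 = 6.9993e-04; σ = Eε = 106000 · 6.9993e-04 = 74.19 MPa.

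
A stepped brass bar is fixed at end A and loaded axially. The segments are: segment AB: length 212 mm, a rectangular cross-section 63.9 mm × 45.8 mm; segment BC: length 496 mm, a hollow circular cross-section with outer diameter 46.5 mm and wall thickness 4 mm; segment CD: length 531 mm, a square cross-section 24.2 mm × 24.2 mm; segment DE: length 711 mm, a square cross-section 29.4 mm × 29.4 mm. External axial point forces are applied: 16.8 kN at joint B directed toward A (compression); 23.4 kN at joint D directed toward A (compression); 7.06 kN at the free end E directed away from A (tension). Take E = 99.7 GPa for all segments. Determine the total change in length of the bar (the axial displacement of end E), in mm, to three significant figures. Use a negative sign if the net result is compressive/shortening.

Internal axial forces (sectioning from the free end, tension +): N_DE = 7.06 kN, N_CD = -16.34 kN, N_BC = -16.34 kN, N_AB = -33.14 kN.
A_AB = 2927 mm².
A_BC = 534.1 mm².
A_CD = 585.6 mm².
A_DE = 864.4 mm².
δ_AB = -33140·212/(2927·99700) = -0.02408 mm
δ_BC = -16340·496/(534.1·99700) = -0.1522 mm
δ_CD = -16340·531/(585.6·99700) = -0.1486 mm
δ_DE = 7060·711/(864.4·99700) = 0.05825 mm
δ = Σδ_i = -0.2666 mm.

-0.267 mm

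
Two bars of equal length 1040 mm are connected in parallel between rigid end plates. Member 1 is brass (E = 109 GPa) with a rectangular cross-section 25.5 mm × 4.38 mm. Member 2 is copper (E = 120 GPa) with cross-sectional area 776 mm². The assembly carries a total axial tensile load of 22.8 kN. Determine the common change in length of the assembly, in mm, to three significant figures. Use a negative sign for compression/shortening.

0.225 mm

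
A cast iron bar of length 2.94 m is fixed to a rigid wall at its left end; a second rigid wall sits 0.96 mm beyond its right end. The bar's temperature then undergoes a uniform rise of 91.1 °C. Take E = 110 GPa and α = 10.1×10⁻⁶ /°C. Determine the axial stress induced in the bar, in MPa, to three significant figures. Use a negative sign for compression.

Free thermal expansion αLΔT = 10.1e-6 · 2940 · 91.1 = 2.705 mm.
The walls engage after the gap closes; constrained expansion = 2.705 − 0.96 = 1.745 mm.
The walls impose strain ε = −(1.745)/2940 = -5.9358e-04; σ = Eε = 110000 · -5.9358e-04 = -65.29 MPa.

-65.3 MPa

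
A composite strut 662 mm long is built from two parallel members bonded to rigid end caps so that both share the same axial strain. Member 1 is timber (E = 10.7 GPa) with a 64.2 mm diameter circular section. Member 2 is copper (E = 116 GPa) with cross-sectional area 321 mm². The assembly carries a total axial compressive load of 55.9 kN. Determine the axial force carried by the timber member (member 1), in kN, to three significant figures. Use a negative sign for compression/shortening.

A_1 = 3237 mm².
Equal strain + equilibrium ⇒ each member carries load in proportion to AE: A₁E₁ = 34640000 N, A₂E₂ = 37240000 N, ΣAE = 71870000 N.
F₁ = P·A₁E₁/ΣAE = -55900·34640000/71870000 = -26940 N.

-26.9 kN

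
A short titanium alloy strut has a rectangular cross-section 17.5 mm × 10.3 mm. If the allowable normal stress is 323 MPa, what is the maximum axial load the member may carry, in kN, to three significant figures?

58.2 kN

A = 180.2 mm².
P_max = σ_allow · A = 323 · 180.2 = 58220 N = 58.22 kN.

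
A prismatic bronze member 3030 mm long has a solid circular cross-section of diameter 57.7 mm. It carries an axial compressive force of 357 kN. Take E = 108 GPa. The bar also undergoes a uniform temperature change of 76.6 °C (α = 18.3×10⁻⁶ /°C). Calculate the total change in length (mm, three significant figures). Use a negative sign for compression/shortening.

A = 2615 mm².
δ_mech = NL/(AE) = -357000·3030/(2615·108000) = -3.83 mm.
δ_thermal = αLΔT = 18.3e-6·3030·76.6 = 4.247 mm.
δ = δ_mech + δ_thermal = 0.417 mm.

0.417 mm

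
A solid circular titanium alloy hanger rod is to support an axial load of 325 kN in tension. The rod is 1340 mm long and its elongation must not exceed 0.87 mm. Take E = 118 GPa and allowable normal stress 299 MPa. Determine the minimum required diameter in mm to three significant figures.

Required area A ≥ P/σ_allow = 325000/299 = 1087 mm².
For a solid circular section, d ≥ √(4A/π) = 37.2 mm.
Elongation limit: A ≥ PL/(Eδ_allow) = 325000·1340/(118000·0.87) = 4242 mm² ⇒ d ≥ 73.49 mm.
The elongation limit governs.

73.5 mm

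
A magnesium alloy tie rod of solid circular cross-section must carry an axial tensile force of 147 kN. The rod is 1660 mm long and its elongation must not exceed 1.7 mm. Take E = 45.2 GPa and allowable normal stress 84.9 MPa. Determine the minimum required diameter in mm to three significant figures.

63.6 mm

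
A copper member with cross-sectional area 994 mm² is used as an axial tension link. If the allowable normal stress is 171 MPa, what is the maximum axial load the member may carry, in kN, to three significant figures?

170 kN

P_max = σ_allow · A = 171 · 994 = 170000 N = 170 kN.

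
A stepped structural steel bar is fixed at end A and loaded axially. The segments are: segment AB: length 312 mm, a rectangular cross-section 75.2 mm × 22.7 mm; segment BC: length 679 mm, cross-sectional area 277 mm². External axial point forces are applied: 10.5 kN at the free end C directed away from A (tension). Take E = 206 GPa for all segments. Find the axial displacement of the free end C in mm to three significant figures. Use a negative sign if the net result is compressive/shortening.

0.134 mm

Internal axial forces (sectioning from the free end, tension +): N_BC = 10.5 kN, N_AB = 10.5 kN.
A_AB = 1707 mm².
δ_AB = 10500·312/(1707·206000) = 0.009316 mm
δ_BC = 10500·679/(277·206000) = 0.1249 mm
δ = Σδ_i = 0.1343 mm.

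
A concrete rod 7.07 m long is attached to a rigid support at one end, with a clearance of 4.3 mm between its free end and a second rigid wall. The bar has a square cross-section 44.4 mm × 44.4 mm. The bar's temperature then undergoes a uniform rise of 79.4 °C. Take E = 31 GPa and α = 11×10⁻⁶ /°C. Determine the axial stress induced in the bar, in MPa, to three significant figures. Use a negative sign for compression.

-8.22 MPa

Free thermal expansion αLΔT = 11e-6 · 7070 · 79.4 = 6.175 mm.
The walls engage after the gap closes; constrained expansion = 6.175 − 4.3 = 1.875 mm.
The walls impose strain ε = −(1.875)/7070 = -2.6520e-04; σ = Eε = 31000 · -2.6520e-04 = -8.221 MPa.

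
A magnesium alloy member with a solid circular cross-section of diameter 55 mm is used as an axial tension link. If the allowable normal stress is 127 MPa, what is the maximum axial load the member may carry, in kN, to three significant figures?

302 kN

A = 2376 mm².
P_max = σ_allow · A = 127 · 2376 = 301700 N = 301.7 kN.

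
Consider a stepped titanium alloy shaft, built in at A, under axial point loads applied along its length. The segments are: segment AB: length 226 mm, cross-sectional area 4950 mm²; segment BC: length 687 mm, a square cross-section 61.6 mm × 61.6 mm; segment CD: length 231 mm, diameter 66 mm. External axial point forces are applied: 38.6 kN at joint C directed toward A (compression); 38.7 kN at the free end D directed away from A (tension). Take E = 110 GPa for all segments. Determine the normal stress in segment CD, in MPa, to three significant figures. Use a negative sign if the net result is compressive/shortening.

11.3 MPa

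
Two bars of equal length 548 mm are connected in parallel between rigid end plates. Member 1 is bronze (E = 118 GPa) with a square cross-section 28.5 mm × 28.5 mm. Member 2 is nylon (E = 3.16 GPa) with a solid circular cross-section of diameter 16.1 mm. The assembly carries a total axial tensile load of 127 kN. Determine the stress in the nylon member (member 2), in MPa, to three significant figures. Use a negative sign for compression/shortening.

4.16 MPa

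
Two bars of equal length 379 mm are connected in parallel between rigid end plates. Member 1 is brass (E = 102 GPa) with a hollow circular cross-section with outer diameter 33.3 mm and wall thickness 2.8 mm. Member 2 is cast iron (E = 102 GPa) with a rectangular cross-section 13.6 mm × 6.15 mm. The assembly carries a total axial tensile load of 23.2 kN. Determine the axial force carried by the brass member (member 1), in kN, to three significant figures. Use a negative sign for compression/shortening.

A_1 = 268.3 mm².
A_2 = 83.64 mm².
Equal strain + equilibrium ⇒ each member carries load in proportion to AE: A₁E₁ = 27370000 N, A₂E₂ = 8531000 N, ΣAE = 35900000 N.
F₁ = P·A₁E₁/ΣAE = 23200·27370000/35900000 = 17690 N.

17.7 kN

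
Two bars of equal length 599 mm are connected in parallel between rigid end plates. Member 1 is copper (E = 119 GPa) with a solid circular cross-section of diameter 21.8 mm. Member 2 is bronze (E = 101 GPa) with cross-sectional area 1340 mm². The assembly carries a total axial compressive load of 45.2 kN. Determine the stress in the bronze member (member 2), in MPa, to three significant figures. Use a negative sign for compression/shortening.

-25.4 MPa

A_1 = 373.3 mm².
Equal strain + equilibrium ⇒ each member carries load in proportion to AE: A₁E₁ = 44420000 N, A₂E₂ = 135300000 N, ΣAE = 179800000 N.
σ₂ = P·E₂/ΣAE = -45200·101000/179800000 = -25.4 MPa.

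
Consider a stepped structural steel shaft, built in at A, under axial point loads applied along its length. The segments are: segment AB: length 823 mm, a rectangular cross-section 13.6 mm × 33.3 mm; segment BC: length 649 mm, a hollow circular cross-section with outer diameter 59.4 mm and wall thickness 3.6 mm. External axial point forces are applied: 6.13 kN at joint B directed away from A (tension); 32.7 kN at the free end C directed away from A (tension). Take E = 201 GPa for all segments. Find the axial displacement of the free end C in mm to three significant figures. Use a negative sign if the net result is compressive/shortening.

Internal axial forces (sectioning from the free end, tension +): N_BC = 32.7 kN, N_AB = 38.83 kN.
A_AB = 452.9 mm².
A_BC = 631.1 mm².
δ_AB = 38830·823/(452.9·201000) = 0.3511 mm
δ_BC = 32700·649/(631.1·201000) = 0.1673 mm
δ = Σδ_i = 0.5184 mm.

0.518 mm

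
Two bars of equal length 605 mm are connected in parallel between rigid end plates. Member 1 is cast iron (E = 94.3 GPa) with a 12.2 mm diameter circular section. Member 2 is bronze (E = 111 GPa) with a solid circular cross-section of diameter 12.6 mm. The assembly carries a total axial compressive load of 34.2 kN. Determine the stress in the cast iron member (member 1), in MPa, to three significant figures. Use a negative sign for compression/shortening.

A_1 = 116.9 mm².
A_2 = 124.7 mm².
Equal strain + equilibrium ⇒ each member carries load in proportion to AE: A₁E₁ = 11020000 N, A₂E₂ = 13840000 N, ΣAE = 24860000 N.
σ₁ = P·E₁/ΣAE = -34200·94300/24860000 = -129.7 MPa.

-130 MPa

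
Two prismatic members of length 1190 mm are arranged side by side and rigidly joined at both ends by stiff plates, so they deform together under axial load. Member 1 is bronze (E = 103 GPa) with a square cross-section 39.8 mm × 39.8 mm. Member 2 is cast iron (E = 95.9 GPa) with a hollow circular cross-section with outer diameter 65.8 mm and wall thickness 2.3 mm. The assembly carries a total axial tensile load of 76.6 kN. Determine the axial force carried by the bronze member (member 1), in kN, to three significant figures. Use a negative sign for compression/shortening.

60.3 kN

A_1 = 1584 mm².
A_2 = 458.8 mm².
Equal strain + equilibrium ⇒ each member carries load in proportion to AE: A₁E₁ = 163200000 N, A₂E₂ = 44000000 N, ΣAE = 207200000 N.
F₁ = P·A₁E₁/ΣAE = 76600·163200000/207200000 = 60330 N.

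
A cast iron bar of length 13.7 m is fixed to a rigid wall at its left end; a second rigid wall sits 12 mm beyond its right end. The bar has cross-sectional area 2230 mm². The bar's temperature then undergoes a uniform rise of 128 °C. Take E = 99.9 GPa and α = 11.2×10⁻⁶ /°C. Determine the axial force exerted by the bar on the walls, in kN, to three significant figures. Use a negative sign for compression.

Free thermal expansion αLΔT = 11.2e-6 · 13700 · 128 = 19.64 mm.
The walls engage after the gap closes; constrained expansion = 19.64 − 12 = 7.64 mm.
The walls impose strain ε = −(7.64)/13700 = -5.5769e-04; σ = Eε = 99900 · -5.5769e-04 = -55.71 MPa.
Wall reaction R = σ·A = -55.71·2230 = -124200 N = -124.2 kN.

-124 kN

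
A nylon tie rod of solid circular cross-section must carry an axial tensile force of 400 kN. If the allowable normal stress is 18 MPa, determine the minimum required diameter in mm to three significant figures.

Required area A ≥ P/σ_allow = 400000/18 = 22220 mm².
For a solid circular section, d ≥ √(4A/π) = 168.2 mm.

168 mm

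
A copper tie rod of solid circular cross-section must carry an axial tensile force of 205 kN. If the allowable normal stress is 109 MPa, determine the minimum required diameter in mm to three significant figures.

48.9 mm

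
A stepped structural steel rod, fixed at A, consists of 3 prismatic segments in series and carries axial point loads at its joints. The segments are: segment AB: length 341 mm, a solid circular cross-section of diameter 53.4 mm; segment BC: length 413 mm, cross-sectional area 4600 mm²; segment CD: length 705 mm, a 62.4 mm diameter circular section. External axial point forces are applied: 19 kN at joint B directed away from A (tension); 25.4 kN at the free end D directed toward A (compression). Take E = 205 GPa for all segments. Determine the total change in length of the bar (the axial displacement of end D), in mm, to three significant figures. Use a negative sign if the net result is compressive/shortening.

Internal axial forces (sectioning from the free end, tension +): N_CD = -25.4 kN, N_BC = -25.4 kN, N_AB = -6.4 kN.
A_AB = 2240 mm².
A_CD = 3058 mm².
δ_AB = -6400·341/(2240·205000) = -0.004753 mm
δ_BC = -25400·413/(4600·205000) = -0.01112 mm
δ_CD = -25400·705/(3058·205000) = -0.02856 mm
δ = Σδ_i = -0.04444 mm.

-0.0444 mm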